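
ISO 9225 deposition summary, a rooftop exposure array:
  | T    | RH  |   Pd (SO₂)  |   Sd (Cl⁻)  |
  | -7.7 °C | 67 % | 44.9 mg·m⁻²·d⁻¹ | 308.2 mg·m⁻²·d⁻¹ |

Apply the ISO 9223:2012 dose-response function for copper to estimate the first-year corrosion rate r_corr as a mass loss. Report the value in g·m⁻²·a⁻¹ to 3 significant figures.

copper: temperature factor f = +0.126·(-17.7) = -2.2302
  sulphur-dioxide contribution → 0.07981 μm/a
  chloride contribution → 0.3684 μm/a
  total first-year rate 0.4483 μm/a
Convert to mass loss: 0.4483 μm/a × 8.96 g/cm³ = 4.016 g·m⁻²·a⁻¹

r_corr = 4.02 g·m⁻²·a⁻¹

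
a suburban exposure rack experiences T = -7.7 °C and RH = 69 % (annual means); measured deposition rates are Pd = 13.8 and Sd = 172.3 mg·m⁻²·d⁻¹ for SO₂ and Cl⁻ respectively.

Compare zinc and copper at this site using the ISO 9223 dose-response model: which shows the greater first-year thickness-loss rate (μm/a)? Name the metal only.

zinc

zinc: f(T) = +0.038·(T−10) [T≤10 °C] = -0.6726
  SO₂ term: 0.0129·13.8^0.44·exp(0.046·69-0.6726) = 0.4994
  Sd branch = 0.0175·Sd^0.57·e^(0.008·RH+0.085·T) = 0.2973 μm/a
  sum: 0.4994 + 0.2973 → r_corr = 0.7967 μm/a
copper: f(T) = +0.126·(T−10) [T≤10 °C] = -2.2302
  SO₂ term: 0.0053·13.8^0.26·exp(0.059·69-2.2302) = 0.06608
  Sd branch = 0.01025·Sd^0.27·e^(0.036·RH+0.049·T) = 0.3384 μm/a
  sum: 0.06608 + 0.3384 → r_corr = 0.4045 μm/a
Ordering by μm/a: zinc (0.797) > copper (0.404)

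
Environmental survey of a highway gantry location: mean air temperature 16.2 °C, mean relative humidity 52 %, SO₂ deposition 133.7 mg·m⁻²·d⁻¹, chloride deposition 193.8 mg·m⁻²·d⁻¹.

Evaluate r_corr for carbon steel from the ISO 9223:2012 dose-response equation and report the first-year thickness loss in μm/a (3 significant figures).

carbon steel: f(T) = -0.054·(T−10) [T>10 °C] = -0.3348
  SO₂ term: 1.77·133.7^0.52·exp(0.02·52-0.3348) = 45.69
  Cl⁻ term: 0.102·193.8^0.62·exp(0.033·52+0.04·16.2) = 28.41
  sum: 45.69 + 28.41 → r_corr = 74.1 μm/a

r_corr = 74.1 μm/a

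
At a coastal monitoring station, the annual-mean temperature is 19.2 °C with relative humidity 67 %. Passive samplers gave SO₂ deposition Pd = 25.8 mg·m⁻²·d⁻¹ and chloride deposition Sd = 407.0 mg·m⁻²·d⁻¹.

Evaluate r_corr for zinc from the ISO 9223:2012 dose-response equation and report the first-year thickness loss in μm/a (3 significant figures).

zinc: f(T) = -0.071·(T−10) [T>10 °C] = -0.6532
  sulphur-dioxide contribution → 0.6117 μm/a
  chloride contribution → 4.7 μm/a
  total first-year rate 5.311 μm/a

r_corr = 5.31 μm/a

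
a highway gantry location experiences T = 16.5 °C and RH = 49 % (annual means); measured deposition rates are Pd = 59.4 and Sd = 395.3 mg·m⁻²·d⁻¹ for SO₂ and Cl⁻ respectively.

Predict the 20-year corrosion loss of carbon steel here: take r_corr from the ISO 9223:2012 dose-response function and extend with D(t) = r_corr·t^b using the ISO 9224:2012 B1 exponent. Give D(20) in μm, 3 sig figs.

carbon steel: T>10 °C ⇒ hinge -0.054·(16.5−10) = -0.3510
  SO₂ term: 1.77·59.4^0.52·exp(0.02·49-0.3510) = 27.77
  Cl⁻ term: 0.102·395.3^0.62·exp(0.033·49+0.04·16.5) = 40.51
  r_corr = 27.77 + 40.51 = 68.28 μm/a
Long-term exponent b (ISO 9224 Table 2, B1) = 0.523
  D(20) = 68.28 × 20^0.523 = 68.28 × 4.791 = 327.1 μm

D(20) = 327 μm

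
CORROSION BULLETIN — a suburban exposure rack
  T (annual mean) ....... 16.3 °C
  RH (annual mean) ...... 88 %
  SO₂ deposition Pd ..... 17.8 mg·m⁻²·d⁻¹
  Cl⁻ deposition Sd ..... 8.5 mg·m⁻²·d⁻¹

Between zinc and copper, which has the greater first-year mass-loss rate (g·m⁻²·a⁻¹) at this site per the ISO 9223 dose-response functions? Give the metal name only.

zinc: f(T) = -0.071·(T−10) [T>10 °C] = -0.4473
  Pd branch = 0.0129·Pd^0.44·e^(0.046·RH+f) = 1.677 μm/a
  Sd branch = 0.0175·Sd^0.57·e^(0.008·RH+0.085·T) = 0.4789 μm/a
  r_corr = 1.677 + 0.4789 = 2.156 μm/a
  mass loss = 2.156 μm/a × 7.14 g/cm³ = 15.39 g·m⁻²·a⁻¹
copper: f(T) = -0.080·(T−10) [T>10 °C] = -0.5040
  SO₂ term: 0.0053·17.8^0.26·exp(0.059·88-0.5040) = 1.217
  Sd branch = 0.01025·Sd^0.27·e^(0.036·RH+0.049·T) = 0.9647 μm/a
  sum: 1.217 + 0.9647 → r_corr = 2.182 μm/a
  mass loss = 2.182 μm/a × 8.96 g/cm³ = 19.55 g·m⁻²·a⁻¹
Ordering by g·m⁻²·a⁻¹: copper (19.5) > zinc (15.4)

copper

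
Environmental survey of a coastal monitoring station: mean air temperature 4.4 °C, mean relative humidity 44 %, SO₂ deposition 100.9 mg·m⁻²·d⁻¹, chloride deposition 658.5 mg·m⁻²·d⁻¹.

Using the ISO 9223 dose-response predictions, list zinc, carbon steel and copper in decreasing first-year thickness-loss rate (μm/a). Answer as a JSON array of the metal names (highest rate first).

zinc: f(T) = +0.038·(T−10) [T≤10 °C] = -0.2128
  Pd branch = 0.0129·Pd^0.44·e^(0.046·RH+f) = 0.601 μm/a
  Cl⁻ term: 0.0175·658.5^0.57·exp(0.008·44+0.085·4.4) = 1.462
  sum: 0.601 + 1.462 → r_corr = 2.063 μm/a
carbon steel: T≤10 °C ⇒ hinge +0.150·(4.4−10) = -0.8400
  Pd branch = 1.77·Pd^0.52·e^(0.02·RH+f) = 20.29 μm/a
  Cl⁻ term: 0.102·658.5^0.62·exp(0.033·44+0.04·4.4) = 29.05
  sum: 20.29 + 29.05 → r_corr = 49.34 μm/a
copper: T≤10 °C ⇒ hinge +0.126·(4.4−10) = -0.7056
  Pd branch = 0.0053·Pd^0.26·e^(0.059·RH+f) = 0.1165 μm/a
  Sd branch = 0.01025·Sd^0.27·e^(0.036·RH+0.049·T) = 0.3575 μm/a
  sum: 0.1165 + 0.3575 → r_corr = 0.474 μm/a
Ordering by μm/a: carbon steel (49.3) > zinc (2.06) > copper (0.474)

["carbon steel", "zinc", "copper"]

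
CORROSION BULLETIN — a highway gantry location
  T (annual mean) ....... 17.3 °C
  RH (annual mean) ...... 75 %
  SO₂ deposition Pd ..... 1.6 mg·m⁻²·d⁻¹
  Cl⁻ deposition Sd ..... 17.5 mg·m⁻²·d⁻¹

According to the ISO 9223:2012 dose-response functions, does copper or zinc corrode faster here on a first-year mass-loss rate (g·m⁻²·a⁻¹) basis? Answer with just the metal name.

copper: temperature factor f = -0.080·(7.3) = -0.5840
  SO₂ term: 0.0053·1.6^0.26·exp(0.059·75-0.5840) = 0.2789
  Sd branch = 0.01025·Sd^0.27·e^(0.036·RH+0.049·T) = 0.7711 μm/a
  sum: 0.2789 + 0.7711 → r_corr = 1.05 μm/a
  mass loss = 1.05 μm/a × 8.96 g/cm³ = 9.408 g·m⁻²·a⁻¹
zinc: temperature factor f = -0.071·(7.3) = -0.5183
  Pd branch = 0.0129·Pd^0.44·e^(0.046·RH+f) = 0.2976 μm/a
  Sd branch = 0.0175·Sd^0.57·e^(0.008·RH+0.085·T) = 0.7092 μm/a
  sum: 0.2976 + 0.7092 → r_corr = 1.007 μm/a
  mass loss = 1.007 μm/a × 7.14 g/cm³ = 7.189 g·m⁻²·a⁻¹
Ordering by g·m⁻²·a⁻¹: copper (9.41) > zinc (7.19)

copper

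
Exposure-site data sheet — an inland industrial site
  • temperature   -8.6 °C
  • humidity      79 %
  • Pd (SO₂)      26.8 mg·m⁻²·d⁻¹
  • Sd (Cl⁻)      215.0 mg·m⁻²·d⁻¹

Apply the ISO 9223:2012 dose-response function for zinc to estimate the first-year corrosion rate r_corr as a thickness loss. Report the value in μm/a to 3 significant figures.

zinc: f(T) = +0.038·(T−10) [T≤10 °C] = -0.7068
  SO₂ term: 0.0129·26.8^0.44·exp(0.046·79-0.7068) = 1.024
  Sd branch = 0.0175·Sd^0.57·e^(0.008·RH+0.085·T) = 0.3385 μm/a
  sum: 1.024 + 0.3385 → r_corr = 1.362 μm/a

r_corr = 1.36 μm/a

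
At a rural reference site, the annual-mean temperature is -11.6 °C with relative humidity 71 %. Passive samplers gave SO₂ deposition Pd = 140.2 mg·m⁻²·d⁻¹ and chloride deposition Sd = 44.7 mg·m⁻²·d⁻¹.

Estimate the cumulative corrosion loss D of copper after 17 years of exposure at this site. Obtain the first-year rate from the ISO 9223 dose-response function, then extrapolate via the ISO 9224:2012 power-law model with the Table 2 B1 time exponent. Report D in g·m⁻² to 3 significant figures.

copper: f(T) = +0.126·(T−10) [T≤10 °C] = -2.7216
  SO₂ term: 0.0053·140.2^0.26·exp(0.059·71-2.7216) = 0.08312
  Sd branch = 0.01025·Sd^0.27·e^(0.036·RH+0.049·T) = 0.2087 μm/a
  sum: 0.08312 + 0.2087 → r_corr = 0.2918 μm/a
Long-term exponent b (ISO 9224 Table 2, B1) = 0.667
  D(17) = 0.2918 × 17^0.667 = 0.2918 × 6.618 = 1.931 μm
  Mass loss = 1.931 μm × 8.96 g/cm³ = 17.3 g·m⁻²

D(17) = 17.3 g·m⁻²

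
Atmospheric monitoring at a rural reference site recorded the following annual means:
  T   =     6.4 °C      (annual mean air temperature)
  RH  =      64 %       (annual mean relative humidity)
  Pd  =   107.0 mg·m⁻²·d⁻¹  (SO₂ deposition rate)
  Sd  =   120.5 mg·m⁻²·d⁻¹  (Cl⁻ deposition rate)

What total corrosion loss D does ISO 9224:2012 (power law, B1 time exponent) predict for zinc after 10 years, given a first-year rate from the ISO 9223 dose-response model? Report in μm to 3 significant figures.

D(10) = 15.9 μm

zinc: f(T) = +0.038·(T−10) [T≤10 °C] = -0.1368
  sulphur-dioxide contribution → 1.67 μm/a
  chloride contribution → 0.7724 μm/a
  total first-year rate 2.442 μm/a
ISO 9224: D(t) = r_corr · t^b with b = 0.813 (zinc, B1)
  D(10) = 2.442 × 10^0.813 = 2.442 × 6.501 = 15.88 μm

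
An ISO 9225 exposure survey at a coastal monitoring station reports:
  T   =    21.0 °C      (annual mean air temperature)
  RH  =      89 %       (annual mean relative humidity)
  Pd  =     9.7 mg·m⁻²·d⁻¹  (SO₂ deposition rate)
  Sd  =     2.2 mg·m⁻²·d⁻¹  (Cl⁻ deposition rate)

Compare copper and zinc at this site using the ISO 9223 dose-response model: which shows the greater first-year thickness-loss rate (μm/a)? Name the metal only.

copper: T>10 °C ⇒ hinge -0.080·(21.0−10) = -0.8800
  Pd branch = 0.0053·Pd^0.26·e^(0.059·RH+f) = 0.7571 μm/a
  Sd branch = 0.01025·Sd^0.27·e^(0.036·RH+0.049·T) = 0.8741 μm/a
  sum: 0.7571 + 0.8741 → r_corr = 1.631 μm/a
zinc: f(T) = -0.071·(T−10) [T>10 °C] = -0.7810
  Pd branch = 0.0129·Pd^0.44·e^(0.046·RH+f) = 0.9629 μm/a
  Cl⁻ term: 0.0175·2.2^0.57·exp(0.008·89+0.085·21.0) = 0.3332
  sum: 0.9629 + 0.3332 → r_corr = 1.296 μm/a
Ordering by μm/a: copper (1.63) > zinc (1.3)

copper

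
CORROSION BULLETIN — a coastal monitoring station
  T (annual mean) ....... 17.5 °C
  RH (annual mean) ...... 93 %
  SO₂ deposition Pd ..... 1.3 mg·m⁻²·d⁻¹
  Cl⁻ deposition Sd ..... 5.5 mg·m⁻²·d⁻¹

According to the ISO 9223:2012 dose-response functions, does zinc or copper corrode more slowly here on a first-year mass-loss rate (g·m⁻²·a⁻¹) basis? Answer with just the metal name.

zinc

zinc: f(T) = -0.071·(T−10) [T>10 °C] = -0.5325
  Pd branch = 0.0129·Pd^0.44·e^(0.046·RH+f) = 0.6129 μm/a
  Sd branch = 0.0175·Sd^0.57·e^(0.008·RH+0.085·T) = 0.4307 μm/a
  sum: 0.6129 + 0.4307 → r_corr = 1.044 μm/a
  mass loss = 1.044 μm/a × 7.14 g/cm³ = 7.451 g·m⁻²·a⁻¹
copper: f(T) = -0.080·(T−10) [T>10 °C] = -0.6000
  SO₂ term: 0.0053·1.3^0.26·exp(0.059·93-0.6000) = 0.7521
  Sd branch = 0.01025·Sd^0.27·e^(0.036·RH+0.049·T) = 1.089 μm/a
  r_corr = 0.7521 + 1.089 = 1.841 μm/a
  mass loss = 1.841 μm/a × 8.96 g/cm³ = 16.5 g·m⁻²·a⁻¹
Ordering by g·m⁻²·a⁻¹: copper (16.5) > zinc (7.45)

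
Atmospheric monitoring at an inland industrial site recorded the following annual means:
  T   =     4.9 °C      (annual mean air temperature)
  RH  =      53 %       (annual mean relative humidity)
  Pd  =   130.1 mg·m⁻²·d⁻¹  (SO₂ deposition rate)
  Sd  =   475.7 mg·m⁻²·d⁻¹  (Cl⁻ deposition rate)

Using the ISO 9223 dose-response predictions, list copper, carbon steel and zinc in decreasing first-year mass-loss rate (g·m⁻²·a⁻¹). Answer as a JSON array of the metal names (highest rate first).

copper: temperature factor f = +0.126·(-5.1) = -0.6426
  sulphur-dioxide contribution → 0.2254 μm/a
  chloride contribution → 0.464 μm/a
  ⇒ r_corr(copper) = 0.6894 μm/a
  mass loss = 0.6894 μm/a × 8.96 g/cm³ = 6.177 g·m⁻²·a⁻¹
carbon steel: temperature factor f = +0.150·(-5.1) = -0.7650
  sulphur-dioxide contribution → 29.89 μm/a
  chloride contribution → 32.6 μm/a
  total first-year rate 62.49 μm/a
  mass loss = 62.49 μm/a × 7.85 g/cm³ = 490.6 g·m⁻²·a⁻¹
zinc: T≤10 °C ⇒ hinge +0.038·(4.9−10) = -0.1938
  sulphur-dioxide contribution → 1.036 μm/a
  chloride contribution → 1.362 μm/a
  total first-year rate 2.398 μm/a
  mass loss = 2.398 μm/a × 7.14 g/cm³ = 17.12 g·m⁻²·a⁻¹
Ordering by g·m⁻²·a⁻¹: carbon steel (491) > zinc (17.1) > copper (6.18)

["carbon steel", "zinc", "copper"]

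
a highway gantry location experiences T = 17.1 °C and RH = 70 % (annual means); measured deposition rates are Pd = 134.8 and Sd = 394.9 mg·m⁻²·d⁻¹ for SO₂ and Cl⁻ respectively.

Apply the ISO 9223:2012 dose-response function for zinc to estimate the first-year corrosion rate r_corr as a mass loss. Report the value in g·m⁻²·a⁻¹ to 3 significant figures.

r_corr = 40.3 g·m⁻²·a⁻¹

zinc: temperature factor f = -0.071·(7.1) = -0.5041
  SO₂ term: 0.0129·134.8^0.44·exp(0.046·70-0.5041) = 1.687
  Cl⁻ term: 0.0175·394.9^0.57·exp(0.008·70+0.085·17.1) = 3.958
  sum: 1.687 + 3.958 → r_corr = 5.645 μm/a
Convert to mass loss: 5.645 μm/a × 7.14 g/cm³ = 40.31 g·m⁻²·a⁻¹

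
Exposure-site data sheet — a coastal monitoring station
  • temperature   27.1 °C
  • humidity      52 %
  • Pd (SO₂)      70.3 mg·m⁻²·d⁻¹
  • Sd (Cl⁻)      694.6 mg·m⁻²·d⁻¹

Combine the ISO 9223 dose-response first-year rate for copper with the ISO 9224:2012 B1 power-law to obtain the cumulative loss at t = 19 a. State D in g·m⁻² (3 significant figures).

D(19) = 99.6 g·m⁻²

copper: temperature factor f = -0.080·(17.1) = -1.3680
  Pd branch = 0.0053·Pd^0.26·e^(0.059·RH+f) = 0.08766 μm/a
  Sd branch = 0.01025·Sd^0.27·e^(0.036·RH+0.049·T) = 1.471 μm/a
  r_corr = 0.08766 + 1.471 = 1.559 μm/a
Power-law: D(19) = r_corr · 19^0.667
  D(19) = 1.559 × 19^0.667 = 1.559 × 7.127 = 11.11 μm
  Mass loss = 11.11 μm × 8.96 g/cm³ = 99.55 g·m⁻²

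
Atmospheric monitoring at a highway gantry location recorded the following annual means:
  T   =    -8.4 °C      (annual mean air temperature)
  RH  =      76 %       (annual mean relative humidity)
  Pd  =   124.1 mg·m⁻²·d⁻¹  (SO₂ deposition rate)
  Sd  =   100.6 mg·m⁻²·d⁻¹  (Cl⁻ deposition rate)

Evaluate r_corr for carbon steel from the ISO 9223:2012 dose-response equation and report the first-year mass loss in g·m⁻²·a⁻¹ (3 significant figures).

carbon steel: T≤10 °C ⇒ hinge +0.150·(-8.4−10) = -2.7600
  sulphur-dioxide contribution → 6.284 μm/a
  chloride contribution → 15.61 μm/a
  total first-year rate 21.9 μm/a
Convert to mass loss: 21.9 μm/a × 7.85 g/cm³ = 171.9 g·m⁻²·a⁻¹

r_corr = 172 g·m⁻²·a⁻¹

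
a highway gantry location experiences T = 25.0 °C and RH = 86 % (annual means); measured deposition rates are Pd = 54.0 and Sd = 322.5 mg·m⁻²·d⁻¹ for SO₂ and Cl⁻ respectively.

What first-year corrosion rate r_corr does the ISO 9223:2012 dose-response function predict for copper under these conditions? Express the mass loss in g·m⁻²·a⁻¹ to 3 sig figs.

r_corr = 39.3 g·m⁻²·a⁻¹

copper: T>10 °C ⇒ hinge -0.080·(25.0−10) = -1.2000
  sulphur-dioxide contribution → 0.7197 μm/a
  chloride contribution → 3.67 μm/a
  ⇒ r_corr(copper) = 4.389 μm/a
Convert to mass loss: 4.389 μm/a × 8.96 g/cm³ = 39.33 g·m⁻²·a⁻¹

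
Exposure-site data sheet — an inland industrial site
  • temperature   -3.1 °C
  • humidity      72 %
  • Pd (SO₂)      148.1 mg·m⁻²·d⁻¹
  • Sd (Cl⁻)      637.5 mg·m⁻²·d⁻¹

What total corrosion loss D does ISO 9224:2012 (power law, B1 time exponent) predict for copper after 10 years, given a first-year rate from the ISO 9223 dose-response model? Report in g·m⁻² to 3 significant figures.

D(10) = 38.9 g·m⁻²

copper: temperature factor f = +0.126·(-13.1) = -1.6506
  sulphur-dioxide contribution → 0.261 μm/a
  chloride contribution → 0.6724 μm/a
  total first-year rate 0.9335 μm/a
Long-term exponent b (ISO 9224 Table 2, B1) = 0.667
  D(10) = 0.9335 × 10^0.667 = 0.9335 × 4.645 = 4.336 μm
  Mass loss = 4.336 μm × 8.96 g/cm³ = 38.85 g·m⁻²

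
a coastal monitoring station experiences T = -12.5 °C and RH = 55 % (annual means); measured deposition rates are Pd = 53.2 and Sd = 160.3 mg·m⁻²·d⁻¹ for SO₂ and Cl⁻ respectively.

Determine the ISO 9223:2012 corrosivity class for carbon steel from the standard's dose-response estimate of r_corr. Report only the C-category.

C2

carbon steel: f(T) = +0.150·(T−10) [T≤10 °C] = -3.3750
  SO₂ term: 1.77·53.2^0.52·exp(0.02·55-3.3750) = 1.437
  Cl⁻ term: 0.102·160.3^0.62·exp(0.033·55+0.04·-12.5) = 8.846
  r_corr = 1.437 + 8.846 = 10.28 μm/a
ISO 9223 Table 2 (carbon steel): 1.3 < 10.3 ≤ 25 μm/a ⇒ C2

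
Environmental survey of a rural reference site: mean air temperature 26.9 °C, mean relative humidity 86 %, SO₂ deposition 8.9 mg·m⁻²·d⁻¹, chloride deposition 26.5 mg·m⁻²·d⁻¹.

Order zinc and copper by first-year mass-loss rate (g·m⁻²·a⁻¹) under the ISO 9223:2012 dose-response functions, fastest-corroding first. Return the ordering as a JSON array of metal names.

zinc: temperature factor f = -0.071·(16.9) = -1.1999
  SO₂ term: 0.0129·8.9^0.44·exp(0.046·86-1.1999) = 0.5312
  Sd branch = 0.0175·Sd^0.57·e^(0.008·RH+0.085·T) = 2.219 μm/a
  sum: 0.5312 + 2.219 → r_corr = 2.75 μm/a
  mass loss = 2.75 μm/a × 7.14 g/cm³ = 19.63 g·m⁻²·a⁻¹
copper: temperature factor f = -0.080·(16.9) = -1.3520
  Pd branch = 0.0053·Pd^0.26·e^(0.059·RH+f) = 0.3869 μm/a
  Cl⁻ term: 0.01025·26.5^0.27·exp(0.036·86+0.049·26.9) = 2.051
  r_corr = 0.3869 + 2.051 = 2.438 μm/a
  mass loss = 2.438 μm/a × 8.96 g/cm³ = 21.85 g·m⁻²·a⁻¹
Ordering by g·m⁻²·a⁻¹: copper (21.8) > zinc (19.6)

["copper", "zinc"]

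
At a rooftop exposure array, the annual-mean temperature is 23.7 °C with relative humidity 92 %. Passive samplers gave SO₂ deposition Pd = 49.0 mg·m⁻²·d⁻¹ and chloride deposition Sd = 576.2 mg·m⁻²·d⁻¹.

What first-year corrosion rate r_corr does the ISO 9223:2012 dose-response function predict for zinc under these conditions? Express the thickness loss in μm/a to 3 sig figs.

r_corr = 12.1 μm/a

zinc: T>10 °C ⇒ hinge -0.071·(23.7−10) = -0.9727
  Pd branch = 0.0129·Pd^0.44·e^(0.046·RH+f) = 1.861 μm/a
  Cl⁻ term: 0.0175·576.2^0.57·exp(0.008·92+0.085·23.7) = 10.26
  r_corr = 1.861 + 10.26 = 12.12 μm/a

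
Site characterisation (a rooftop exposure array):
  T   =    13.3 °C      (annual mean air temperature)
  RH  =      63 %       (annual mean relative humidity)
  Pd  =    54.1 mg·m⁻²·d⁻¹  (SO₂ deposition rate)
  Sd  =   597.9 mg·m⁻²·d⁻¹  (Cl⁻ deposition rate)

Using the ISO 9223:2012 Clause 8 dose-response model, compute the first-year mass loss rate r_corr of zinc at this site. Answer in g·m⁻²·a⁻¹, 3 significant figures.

r_corr = 32.2 g·m⁻²·a⁻¹

zinc: temperature factor f = -0.071·(3.3) = -0.2343
  sulphur-dioxide contribution → 1.072 μm/a
  chloride contribution → 3.432 μm/a
  total first-year rate 4.504 μm/a
Convert to mass loss: 4.504 μm/a × 7.14 g/cm³ = 32.16 g·m⁻²·a⁻¹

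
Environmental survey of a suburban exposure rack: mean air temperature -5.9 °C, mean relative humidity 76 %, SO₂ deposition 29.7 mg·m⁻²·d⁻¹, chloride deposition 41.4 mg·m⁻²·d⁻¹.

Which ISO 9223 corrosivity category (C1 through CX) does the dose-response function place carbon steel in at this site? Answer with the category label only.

C2

carbon steel: T≤10 °C ⇒ hinge +0.150·(-5.9−10) = -2.3850
  Pd branch = 1.77·Pd^0.52·e^(0.02·RH+f) = 4.347 μm/a
  Sd branch = 0.102·Sd^0.62·e^(0.033·RH+0.04·T) = 9.951 μm/a
  r_corr = 4.347 + 9.951 = 14.3 μm/a
ISO 9223 Table 2 (carbon steel): 1.3 < 14.3 ≤ 25 μm/a ⇒ C2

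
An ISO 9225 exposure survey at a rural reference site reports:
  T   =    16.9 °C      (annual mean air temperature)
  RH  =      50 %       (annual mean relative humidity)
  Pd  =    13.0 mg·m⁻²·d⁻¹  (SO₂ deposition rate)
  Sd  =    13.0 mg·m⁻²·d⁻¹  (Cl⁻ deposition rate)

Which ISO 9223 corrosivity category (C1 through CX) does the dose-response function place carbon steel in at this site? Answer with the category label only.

C2

carbon steel: temperature factor f = -0.054·(6.9) = -0.3726
  sulphur-dioxide contribution → 12.58 μm/a
  chloride contribution → 5.122 μm/a
  total first-year rate 17.7 μm/a
ISO 9223 Table 2 (carbon steel): 1.3 < 17.7 ≤ 25 μm/a ⇒ C2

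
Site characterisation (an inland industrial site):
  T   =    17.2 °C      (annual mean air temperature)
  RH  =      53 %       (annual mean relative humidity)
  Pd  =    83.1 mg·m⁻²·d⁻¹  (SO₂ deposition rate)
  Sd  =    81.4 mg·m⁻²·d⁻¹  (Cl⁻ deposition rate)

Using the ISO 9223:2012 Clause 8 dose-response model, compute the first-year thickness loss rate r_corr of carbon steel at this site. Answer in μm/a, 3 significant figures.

carbon steel: temperature factor f = -0.054·(7.2) = -0.3888
  Pd branch = 1.77·Pd^0.52·e^(0.02·RH+f) = 34.49 μm/a
  Sd branch = 0.102·Sd^0.62·e^(0.033·RH+0.04·T) = 17.85 μm/a
  r_corr = 34.49 + 17.85 = 52.33 μm/a

r_corr = 52.3 μm/a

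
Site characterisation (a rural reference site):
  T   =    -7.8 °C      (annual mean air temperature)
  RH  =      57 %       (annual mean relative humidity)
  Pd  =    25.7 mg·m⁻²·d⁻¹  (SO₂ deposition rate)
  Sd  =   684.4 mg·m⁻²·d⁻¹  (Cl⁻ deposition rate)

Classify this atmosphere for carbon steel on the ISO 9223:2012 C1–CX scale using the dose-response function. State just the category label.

C3

carbon steel: temperature factor f = +0.150·(-17.8) = -2.6700
  sulphur-dioxide contribution → 2.073 μm/a
  chloride contribution → 28.05 μm/a
  total first-year rate 30.12 μm/a
Category bounds: 25…50 μm/a bracket r_corr ⇒ C3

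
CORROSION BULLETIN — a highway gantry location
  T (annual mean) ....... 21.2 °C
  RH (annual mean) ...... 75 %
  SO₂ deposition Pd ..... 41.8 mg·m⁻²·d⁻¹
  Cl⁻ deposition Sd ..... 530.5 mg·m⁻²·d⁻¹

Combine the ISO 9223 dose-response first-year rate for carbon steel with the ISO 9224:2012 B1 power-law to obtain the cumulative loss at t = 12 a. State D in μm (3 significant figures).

carbon steel: T>10 °C ⇒ hinge -0.054·(21.2−10) = -0.6048
  Pd branch = 1.77·Pd^0.52·e^(0.02·RH+f) = 30.18 μm/a
  Sd branch = 0.102·Sd^0.62·e^(0.033·RH+0.04·T) = 138.4 μm/a
  sum: 30.18 + 138.4 → r_corr = 168.6 μm/a
Power-law: D(12) = r_corr · 12^0.523
  D(12) = 168.6 × 12^0.523 = 168.6 × 3.668 = 618.3 μm

D(12) = 618 μm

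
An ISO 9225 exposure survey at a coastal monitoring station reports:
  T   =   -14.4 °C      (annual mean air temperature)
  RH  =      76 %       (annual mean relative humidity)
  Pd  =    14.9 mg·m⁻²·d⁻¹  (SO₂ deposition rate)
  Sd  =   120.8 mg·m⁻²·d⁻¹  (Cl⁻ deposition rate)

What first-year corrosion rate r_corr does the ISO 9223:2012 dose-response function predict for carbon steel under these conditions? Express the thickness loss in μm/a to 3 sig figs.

carbon steel: T≤10 °C ⇒ hinge +0.150·(-14.4−10) = -3.6600
  sulphur-dioxide contribution → 0.8485 μm/a
  chloride contribution → 13.76 μm/a
  total first-year rate 14.61 μm/a

r_corr = 14.6 μm/a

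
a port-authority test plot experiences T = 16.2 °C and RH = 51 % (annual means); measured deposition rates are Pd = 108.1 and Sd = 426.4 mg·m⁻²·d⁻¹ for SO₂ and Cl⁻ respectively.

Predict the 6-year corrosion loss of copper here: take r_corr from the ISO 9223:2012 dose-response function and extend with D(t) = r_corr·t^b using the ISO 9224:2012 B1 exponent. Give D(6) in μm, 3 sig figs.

copper: temperature factor f = -0.080·(6.2) = -0.4960
  sulphur-dioxide contribution → 0.221 μm/a
  chloride contribution → 0.7293 μm/a
  total first-year rate 0.9503 μm/a
Long-term exponent b (ISO 9224 Table 2, B1) = 0.667
  D(6) = 0.9503 × 6^0.667 = 0.9503 × 3.304 = 3.14 μm

D(6) = 3.14 μm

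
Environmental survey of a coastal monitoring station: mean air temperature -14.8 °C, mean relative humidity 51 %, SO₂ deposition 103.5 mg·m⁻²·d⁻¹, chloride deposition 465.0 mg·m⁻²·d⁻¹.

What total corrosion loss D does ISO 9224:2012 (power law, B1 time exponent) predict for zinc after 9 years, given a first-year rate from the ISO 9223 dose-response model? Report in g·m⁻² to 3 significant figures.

D(9) = 27.8 g·m⁻²

zinc: f(T) = +0.038·(T−10) [T≤10 °C] = -0.9424
  sulphur-dioxide contribution → 0.4043 μm/a
  chloride contribution → 0.2479 μm/a
  ⇒ r_corr(zinc) = 0.6523 μm/a
Power-law: D(9) = r_corr · 9^0.813
  D(9) = 0.6523 × 9^0.813 = 0.6523 × 5.968 = 3.892 μm
  Mass loss = 3.892 μm × 7.14 g/cm³ = 27.79 g·m⁻²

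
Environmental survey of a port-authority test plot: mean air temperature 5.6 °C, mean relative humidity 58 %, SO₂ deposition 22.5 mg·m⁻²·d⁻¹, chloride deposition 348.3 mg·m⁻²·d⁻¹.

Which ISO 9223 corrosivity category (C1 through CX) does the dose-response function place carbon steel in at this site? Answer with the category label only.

carbon steel: T≤10 °C ⇒ hinge +0.150·(5.6−10) = -0.6600
  Pd branch = 1.77·Pd^0.52·e^(0.02·RH+f) = 14.73 μm/a
  Cl⁻ term: 0.102·348.3^0.62·exp(0.033·58+0.04·5.6) = 32.59
  sum: 14.73 + 32.59 → r_corr = 47.33 μm/a
ISO 9223 Table 2 (carbon steel): 25 < 47.3 ≤ 50 μm/a ⇒ C3

C3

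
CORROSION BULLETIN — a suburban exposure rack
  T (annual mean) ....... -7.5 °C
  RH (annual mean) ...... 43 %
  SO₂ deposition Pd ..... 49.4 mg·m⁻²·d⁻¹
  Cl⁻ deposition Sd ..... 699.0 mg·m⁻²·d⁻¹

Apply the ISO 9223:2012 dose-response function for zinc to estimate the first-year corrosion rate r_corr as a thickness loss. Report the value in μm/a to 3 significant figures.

zinc: f(T) = +0.038·(T−10) [T≤10 °C] = -0.6650
  Pd branch = 0.0129·Pd^0.44·e^(0.046·RH+f) = 0.2667 μm/a
  Sd branch = 0.0175·Sd^0.57·e^(0.008·RH+0.085·T) = 0.5457 μm/a
  r_corr = 0.2667 + 0.5457 = 0.8124 μm/a

r_corr = 0.812 μm/a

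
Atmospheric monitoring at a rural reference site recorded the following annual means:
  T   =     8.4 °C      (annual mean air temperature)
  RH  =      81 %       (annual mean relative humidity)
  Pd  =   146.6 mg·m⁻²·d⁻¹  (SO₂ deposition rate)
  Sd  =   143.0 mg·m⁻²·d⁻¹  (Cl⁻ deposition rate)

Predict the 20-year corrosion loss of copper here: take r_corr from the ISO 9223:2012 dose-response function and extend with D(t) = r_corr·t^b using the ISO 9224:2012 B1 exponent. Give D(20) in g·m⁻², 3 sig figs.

D(20) = 197 g·m⁻²

copper: T≤10 °C ⇒ hinge +0.126·(8.4−10) = -0.2016
  sulphur-dioxide contribution → 1.885 μm/a
  chloride contribution → 1.091 μm/a
  ⇒ r_corr(copper) = 2.976 μm/a
ISO 9224: D(t) = r_corr · t^b with b = 0.667 (copper, B1)
  D(20) = 2.976 × 20^0.667 = 2.976 × 7.375 = 21.95 μm
  Mass loss = 21.95 μm × 8.96 g/cm³ = 196.7 g·m⁻²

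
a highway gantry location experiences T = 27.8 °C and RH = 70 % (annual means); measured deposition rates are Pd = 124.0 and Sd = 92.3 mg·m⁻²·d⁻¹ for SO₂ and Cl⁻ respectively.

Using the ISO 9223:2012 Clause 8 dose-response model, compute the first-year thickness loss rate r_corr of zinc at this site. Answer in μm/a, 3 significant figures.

r_corr = 5.05 μm/a

zinc: temperature factor f = -0.071·(17.8) = -1.2638
  SO₂ term: 0.0129·124.0^0.44·exp(0.046·70-1.2638) = 0.7608
  Sd branch = 0.0175·Sd^0.57·e^(0.008·RH+0.085·T) = 4.292 μm/a
  sum: 0.7608 + 4.292 → r_corr = 5.053 μm/a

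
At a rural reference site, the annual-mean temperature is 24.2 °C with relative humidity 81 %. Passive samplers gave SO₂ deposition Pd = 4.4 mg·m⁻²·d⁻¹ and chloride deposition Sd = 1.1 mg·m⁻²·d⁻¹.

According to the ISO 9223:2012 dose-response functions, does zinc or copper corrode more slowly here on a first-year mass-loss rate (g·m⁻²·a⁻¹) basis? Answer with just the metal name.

zinc

zinc: temperature factor f = -0.071·(14.2) = -1.0082
  SO₂ term: 0.0129·4.4^0.44·exp(0.046·81-1.0082) = 0.375
  Sd branch = 0.0175·Sd^0.57·e^(0.008·RH+0.085·T) = 0.2763 μm/a
  sum: 0.375 + 0.2763 → r_corr = 0.6513 μm/a
  mass loss = 0.6513 μm/a × 7.14 g/cm³ = 4.65 g·m⁻²·a⁻¹
copper: temperature factor f = -0.080·(14.2) = -1.1360
  Pd branch = 0.0053·Pd^0.26·e^(0.059·RH+f) = 0.2977 μm/a
  Cl⁻ term: 0.01025·1.1^0.27·exp(0.036·81+0.049·24.2) = 0.6358
  r_corr = 0.2977 + 0.6358 = 0.9334 μm/a
  mass loss = 0.9334 μm/a × 8.96 g/cm³ = 8.363 g·m⁻²·a⁻¹
Ordering by g·m⁻²·a⁻¹: copper (8.36) > zinc (4.65)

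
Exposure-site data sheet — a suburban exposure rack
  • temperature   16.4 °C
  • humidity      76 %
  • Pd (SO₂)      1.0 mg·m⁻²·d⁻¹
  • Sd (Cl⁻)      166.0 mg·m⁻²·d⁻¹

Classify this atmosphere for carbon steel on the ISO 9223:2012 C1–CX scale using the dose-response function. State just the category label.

carbon steel: temperature factor f = -0.054·(6.4) = -0.3456
  sulphur-dioxide contribution → 5.728 μm/a
  chloride contribution → 57.43 μm/a
  ⇒ r_corr(carbon steel) = 63.16 μm/a
ISO 9223 Table 2 (carbon steel): 50 < 63.2 ≤ 80 μm/a ⇒ C4

C4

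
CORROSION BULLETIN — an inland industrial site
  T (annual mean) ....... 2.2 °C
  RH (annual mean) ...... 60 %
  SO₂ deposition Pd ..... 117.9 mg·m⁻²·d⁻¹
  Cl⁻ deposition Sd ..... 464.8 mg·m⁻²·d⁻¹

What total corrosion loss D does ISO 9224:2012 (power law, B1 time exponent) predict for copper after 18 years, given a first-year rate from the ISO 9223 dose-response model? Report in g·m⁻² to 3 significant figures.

D(18) = 46.6 g·m⁻²

copper: temperature factor f = +0.126·(-7.8) = -0.9828
  SO₂ term: 0.0053·117.9^0.26·exp(0.059·60-0.9828) = 0.2363
  Cl⁻ term: 0.01025·464.8^0.27·exp(0.036·60+0.049·2.2) = 0.5197
  r_corr = 0.2363 + 0.5197 = 0.756 μm/a
Power-law: D(18) = r_corr · 18^0.667
  D(18) = 0.756 × 18^0.667 = 0.756 × 6.875 = 5.198 μm
  Mass loss = 5.198 μm × 8.96 g/cm³ = 46.57 g·m⁻²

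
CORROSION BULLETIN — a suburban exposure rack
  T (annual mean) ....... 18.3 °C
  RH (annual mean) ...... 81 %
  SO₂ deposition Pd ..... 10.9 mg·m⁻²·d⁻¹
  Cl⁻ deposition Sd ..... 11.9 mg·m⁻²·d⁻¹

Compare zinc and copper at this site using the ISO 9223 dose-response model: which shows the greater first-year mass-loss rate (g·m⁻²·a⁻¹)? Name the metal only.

copper

zinc: temperature factor f = -0.071·(8.3) = -0.5893
  SO₂ term: 0.0129·10.9^0.44·exp(0.046·81-0.5893) = 0.8498
  Cl⁻ term: 0.0175·11.9^0.57·exp(0.008·81+0.085·18.3) = 0.6502
  r_corr = 0.8498 + 0.6502 = 1.5 μm/a
  mass loss = 1.5 μm/a × 7.14 g/cm³ = 10.71 g·m⁻²·a⁻¹
copper: T>10 °C ⇒ hinge -0.080·(18.3−10) = -0.6640
  Pd branch = 0.0053·Pd^0.26·e^(0.059·RH+f) = 0.6041 μm/a
  Cl⁻ term: 0.01025·11.9^0.27·exp(0.036·81+0.049·18.3) = 0.9056
  r_corr = 0.6041 + 0.9056 = 1.51 μm/a
  mass loss = 1.51 μm/a × 8.96 g/cm³ = 13.53 g·m⁻²·a⁻¹
Ordering by g·m⁻²·a⁻¹: copper (13.5) > zinc (10.7)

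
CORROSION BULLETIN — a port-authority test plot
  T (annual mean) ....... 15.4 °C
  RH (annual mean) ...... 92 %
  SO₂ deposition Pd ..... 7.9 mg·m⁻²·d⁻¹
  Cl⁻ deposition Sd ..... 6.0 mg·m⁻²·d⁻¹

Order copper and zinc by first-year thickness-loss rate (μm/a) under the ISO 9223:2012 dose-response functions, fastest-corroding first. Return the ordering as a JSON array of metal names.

["copper", "zinc"]

copper: T>10 °C ⇒ hinge -0.080·(15.4−10) = -0.4320
  Pd branch = 0.0053·Pd^0.26·e^(0.059·RH+f) = 1.341 μm/a
  Sd branch = 0.01025·Sd^0.27·e^(0.036·RH+0.049·T) = 0.9703 μm/a
  sum: 1.341 + 0.9703 → r_corr = 2.311 μm/a
zinc: temperature factor f = -0.071·(5.4) = -0.3834
  SO₂ term: 0.0129·7.9^0.44·exp(0.046·92-0.3834) = 1.503
  Cl⁻ term: 0.0175·6.0^0.57·exp(0.008·92+0.085·15.4) = 0.3756
  r_corr = 1.503 + 0.3756 = 1.879 μm/a
Ordering by μm/a: copper (2.31) > zinc (1.88)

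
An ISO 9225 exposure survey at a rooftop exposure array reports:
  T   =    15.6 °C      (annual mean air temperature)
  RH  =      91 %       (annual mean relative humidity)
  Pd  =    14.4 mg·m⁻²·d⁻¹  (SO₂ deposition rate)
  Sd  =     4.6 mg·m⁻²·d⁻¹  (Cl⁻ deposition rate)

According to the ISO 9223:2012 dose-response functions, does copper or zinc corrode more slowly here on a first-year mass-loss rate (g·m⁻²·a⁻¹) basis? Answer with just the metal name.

zinc

copper: T>10 °C ⇒ hinge -0.080·(15.6−10) = -0.4480
  SO₂ term: 0.0053·14.4^0.26·exp(0.059·91-0.4480) = 1.454
  Sd branch = 0.01025·Sd^0.27·e^(0.036·RH+0.049·T) = 0.8798 μm/a
  sum: 1.454 + 0.8798 → r_corr = 2.334 μm/a
  mass loss = 2.334 μm/a × 8.96 g/cm³ = 20.91 g·m⁻²·a⁻¹
zinc: temperature factor f = -0.071·(5.6) = -0.3976
  SO₂ term: 0.0129·14.4^0.44·exp(0.046·91-0.3976) = 1.843
  Cl⁻ term: 0.0175·4.6^0.57·exp(0.008·91+0.085·15.6) = 0.3257
  sum: 1.843 + 0.3257 → r_corr = 2.169 μm/a
  mass loss = 2.169 μm/a × 7.14 g/cm³ = 15.49 g·m⁻²·a⁻¹
Ordering by g·m⁻²·a⁻¹: copper (20.9) > zinc (15.5)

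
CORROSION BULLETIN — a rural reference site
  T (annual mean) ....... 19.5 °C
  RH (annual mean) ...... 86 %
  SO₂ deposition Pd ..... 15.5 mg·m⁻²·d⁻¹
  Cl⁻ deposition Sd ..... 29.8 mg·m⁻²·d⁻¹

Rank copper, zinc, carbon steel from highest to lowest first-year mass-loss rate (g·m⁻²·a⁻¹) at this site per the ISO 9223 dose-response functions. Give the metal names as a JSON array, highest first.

copper: T>10 °C ⇒ hinge -0.080·(19.5−10) = -0.7600
  Pd branch = 0.0053·Pd^0.26·e^(0.059·RH+f) = 0.8078 μm/a
  Sd branch = 0.01025·Sd^0.27·e^(0.036·RH+0.049·T) = 1.473 μm/a
  sum: 0.8078 + 1.473 → r_corr = 2.281 μm/a
  mass loss = 2.281 μm/a × 8.96 g/cm³ = 20.44 g·m⁻²·a⁻¹
zinc: T>10 °C ⇒ hinge -0.071·(19.5−10) = -0.6745
  Pd branch = 0.0129·Pd^0.44·e^(0.046·RH+f) = 1.147 μm/a
  Cl⁻ term: 0.0175·29.8^0.57·exp(0.008·86+0.085·19.5) = 1.265
  r_corr = 1.147 + 1.265 = 2.411 μm/a
  mass loss = 2.411 μm/a × 7.14 g/cm³ = 17.22 g·m⁻²·a⁻¹
carbon steel: T>10 °C ⇒ hinge -0.054·(19.5−10) = -0.5130
  Pd branch = 1.77·Pd^0.52·e^(0.02·RH+f) = 24.61 μm/a
  Sd branch = 0.102·Sd^0.62·e^(0.033·RH+0.04·T) = 31.18 μm/a
  r_corr = 24.61 + 31.18 = 55.79 μm/a
  mass loss = 55.79 μm/a × 7.85 g/cm³ = 438 g·m⁻²·a⁻¹
Ordering by g·m⁻²·a⁻¹: carbon steel (438) > copper (20.4) > zinc (17.2)

["carbon steel", "copper", "zinc"]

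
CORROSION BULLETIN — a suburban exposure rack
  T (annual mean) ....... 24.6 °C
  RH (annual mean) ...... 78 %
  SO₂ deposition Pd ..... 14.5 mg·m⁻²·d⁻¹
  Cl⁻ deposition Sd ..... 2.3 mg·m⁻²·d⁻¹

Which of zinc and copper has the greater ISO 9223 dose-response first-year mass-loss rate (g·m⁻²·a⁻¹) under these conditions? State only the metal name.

copper

zinc: T>10 °C ⇒ hinge -0.071·(24.6−10) = -1.0366
  sulphur-dioxide contribution → 0.5366 μm/a
  chloride contribution → 0.4249 μm/a
  total first-year rate 0.9615 μm/a
  mass loss = 0.9615 μm/a × 7.14 g/cm³ = 6.865 g·m⁻²·a⁻¹
copper: f(T) = -0.080·(T−10) [T>10 °C] = -1.1680
  sulphur-dioxide contribution → 0.3293 μm/a
  chloride contribution → 0.7102 μm/a
  total first-year rate 1.04 μm/a
  mass loss = 1.04 μm/a × 8.96 g/cm³ = 9.314 g·m⁻²·a⁻¹
Ordering by g·m⁻²·a⁻¹: copper (9.31) > zinc (6.87)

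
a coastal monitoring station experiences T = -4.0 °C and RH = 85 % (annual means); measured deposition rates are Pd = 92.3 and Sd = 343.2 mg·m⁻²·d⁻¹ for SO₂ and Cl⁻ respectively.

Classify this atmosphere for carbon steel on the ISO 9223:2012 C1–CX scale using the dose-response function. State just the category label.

carbon steel: f(T) = +0.150·(T−10) [T≤10 °C] = -2.1000
  sulphur-dioxide contribution → 12.48 μm/a
  chloride contribution → 53.62 μm/a
  total first-year rate 66.1 μm/a
66.1 μm/a falls in (50, 80] for carbon steel → category C4

C4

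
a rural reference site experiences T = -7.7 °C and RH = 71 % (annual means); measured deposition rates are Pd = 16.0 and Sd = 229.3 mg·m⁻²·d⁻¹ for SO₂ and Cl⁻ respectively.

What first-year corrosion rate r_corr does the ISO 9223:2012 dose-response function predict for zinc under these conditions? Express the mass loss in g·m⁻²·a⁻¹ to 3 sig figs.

r_corr = 6.71 g·m⁻²·a⁻¹

zinc: f(T) = +0.038·(T−10) [T≤10 °C] = -0.6726
  SO₂ term: 0.0129·16.0^0.44·exp(0.046·71-0.6726) = 0.5844
  Cl⁻ term: 0.0175·229.3^0.57·exp(0.008·71+0.085·-7.7) = 0.3556
  r_corr = 0.5844 + 0.3556 = 0.9399 μm/a
Convert to mass loss: 0.9399 μm/a × 7.14 g/cm³ = 6.711 g·m⁻²·a⁻¹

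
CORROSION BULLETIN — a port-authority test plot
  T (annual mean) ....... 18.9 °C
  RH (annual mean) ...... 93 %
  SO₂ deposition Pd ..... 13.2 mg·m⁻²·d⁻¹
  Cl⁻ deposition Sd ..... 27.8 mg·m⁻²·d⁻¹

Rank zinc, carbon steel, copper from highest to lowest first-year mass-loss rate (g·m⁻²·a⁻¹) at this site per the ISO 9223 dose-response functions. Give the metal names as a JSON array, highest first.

zinc: f(T) = -0.071·(T−10) [T>10 °C] = -0.6319
  SO₂ term: 0.0129·13.2^0.44·exp(0.046·93-0.6319) = 1.539
  Cl⁻ term: 0.0175·27.8^0.57·exp(0.008·93+0.085·18.9) = 1.222
  r_corr = 1.539 + 1.222 = 2.76 μm/a
  mass loss = 2.76 μm/a × 7.14 g/cm³ = 19.71 g·m⁻²·a⁻¹
carbon steel: temperature factor f = -0.054·(8.9) = -0.4806
  Pd branch = 1.77·Pd^0.52·e^(0.02·RH+f) = 26.9 μm/a
  Sd branch = 0.102·Sd^0.62·e^(0.033·RH+0.04·T) = 36.74 μm/a
  r_corr = 26.9 + 36.74 = 63.63 μm/a
  mass loss = 63.63 μm/a × 7.85 g/cm³ = 499.5 g·m⁻²·a⁻¹
copper: temperature factor f = -0.080·(8.9) = -0.7120
  SO₂ term: 0.0053·13.2^0.26·exp(0.059·93-0.7120) = 1.229
  Sd branch = 0.01025·Sd^0.27·e^(0.036·RH+0.049·T) = 1.806 μm/a
  r_corr = 1.229 + 1.806 = 3.035 μm/a
  mass loss = 3.035 μm/a × 8.96 g/cm³ = 27.19 g·m⁻²·a⁻¹
Ordering by g·m⁻²·a⁻¹: carbon steel (500) > copper (27.2) > zinc (19.7)

["carbon steel", "copper", "zinc"]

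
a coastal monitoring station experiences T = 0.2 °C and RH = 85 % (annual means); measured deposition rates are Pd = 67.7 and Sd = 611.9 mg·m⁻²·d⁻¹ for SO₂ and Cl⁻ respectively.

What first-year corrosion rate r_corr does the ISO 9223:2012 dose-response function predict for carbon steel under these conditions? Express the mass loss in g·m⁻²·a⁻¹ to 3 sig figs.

carbon steel: f(T) = +0.150·(T−10) [T≤10 °C] = -1.4700
  SO₂ term: 1.77·67.7^0.52·exp(0.02·85-1.4700) = 19.94
  Cl⁻ term: 0.102·611.9^0.62·exp(0.033·85+0.04·0.2) = 90.78
  sum: 19.94 + 90.78 → r_corr = 110.7 μm/a
Convert to mass loss: 110.7 μm/a × 7.85 g/cm³ = 869.2 g·m⁻²·a⁻¹

r_corr = 869 g·m⁻²·a⁻¹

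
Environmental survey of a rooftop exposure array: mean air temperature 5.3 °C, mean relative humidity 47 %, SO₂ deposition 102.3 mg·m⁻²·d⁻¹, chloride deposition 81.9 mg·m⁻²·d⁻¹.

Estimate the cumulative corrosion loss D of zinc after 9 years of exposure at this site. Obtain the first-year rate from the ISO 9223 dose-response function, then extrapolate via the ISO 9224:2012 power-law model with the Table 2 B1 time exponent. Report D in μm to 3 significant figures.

D(9) = 7.23 μm

zinc: temperature factor f = +0.038·(-4.7) = -0.1786
  Pd branch = 0.0129·Pd^0.44·e^(0.046·RH+f) = 0.7183 μm/a
  Cl⁻ term: 0.0175·81.9^0.57·exp(0.008·47+0.085·5.3) = 0.4927
  r_corr = 0.7183 + 0.4927 = 1.211 μm/a
Power-law: D(9) = r_corr · 9^0.813
  D(9) = 1.211 × 9^0.813 = 1.211 × 5.968 = 7.227 μm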